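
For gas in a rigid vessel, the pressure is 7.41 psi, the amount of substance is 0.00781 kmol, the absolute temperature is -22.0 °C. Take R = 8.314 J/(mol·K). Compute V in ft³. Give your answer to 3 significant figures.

11.3 ft³

From the ideal-gas law: V = nRT/P.
P = 7.41 psi = 51090 Pa; n = 0.00781 kmol = 7.810 mol; T = -22.0 °C = 251.1 K; R = 8.314 J/(mol·K).
V = 0.3192 m³
0.3192 m³ × (1 ft³ / 0.02832 m³) = 11.27 ft³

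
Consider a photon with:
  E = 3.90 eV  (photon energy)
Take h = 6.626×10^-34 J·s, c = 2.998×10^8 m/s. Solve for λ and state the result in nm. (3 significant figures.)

Rearranging: λ = hc/E.
E = 3.90 eV = 6.248×10^-19 J; h = 6.626×10^-34 J·s; c = 2.998×10^8 m/s.
λ = 3.179×10^-7 m
3.179×10^-7 m × (1 nm / 1.000×10^-9 m) = 317.9 nm

318 nm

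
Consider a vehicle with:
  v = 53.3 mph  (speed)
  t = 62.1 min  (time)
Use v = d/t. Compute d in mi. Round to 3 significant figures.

55.2 mi

Solving v = d/t for d: d = v·t.
v = 53.3 mph = 23.83 m/s; t = 62.1 min = 3726 s.
d = 88780 m
88780 m × (1 mi / 1609 m) = 55.17 mi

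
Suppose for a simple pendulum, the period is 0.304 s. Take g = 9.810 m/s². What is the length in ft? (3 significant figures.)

0.0753 ft

Rearranging T = 2π√(L/g) for L: L = g·(T/2π)².
T = 0.304 s; g = 9.810 m/s².
L = 0.02296 m
0.02296 m × (1 ft / 0.3048 m) = 0.07534 ft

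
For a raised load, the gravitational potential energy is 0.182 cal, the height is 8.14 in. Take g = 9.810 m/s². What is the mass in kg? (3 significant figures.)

0.375 kg

Solving PE = m·g·h for m: m = PE/(g·h).
PE = 0.182 cal = 0.7615 J; h = 8.14 in = 0.2068 m; g = 9.810 m/s².
m = 0.3754 kg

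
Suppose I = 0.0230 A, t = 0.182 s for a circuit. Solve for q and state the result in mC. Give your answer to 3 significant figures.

4.19 mC

Directly: q = It.
I = 0.0230 A; t = 0.182 s.
q = 0.004186 C
0.004186 C × (1 mC / 0.001000 C) = 4.186 mC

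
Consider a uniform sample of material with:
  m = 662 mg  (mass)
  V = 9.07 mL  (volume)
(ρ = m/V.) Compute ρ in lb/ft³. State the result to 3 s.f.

Directly: ρ = m/V.
m = 662 mg = 6.620×10^-4 kg; V = 9.07 mL = 9.070×10^-6 m³.
ρ = 72.99 kg/m³
72.99 kg/m³ × (1 lb/ft³ / 16.02 kg/m³) = 4.556 lb/ft³

4.56 lb/ft³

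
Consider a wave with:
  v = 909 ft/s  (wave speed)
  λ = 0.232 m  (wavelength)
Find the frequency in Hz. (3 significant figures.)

1190 Hz

Rearranging: f = v/λ.
v = 909 ft/s = 277.1 m/s; λ = 0.232 m.
f = 1194 Hz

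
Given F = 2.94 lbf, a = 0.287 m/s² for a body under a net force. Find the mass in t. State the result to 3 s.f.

0.0456 t

From Newton's second law: m = F/a.
F = 2.94 lbf = 13.08 N; a = 0.287 m/s².
m = 45.57 kg
45.57 kg × (1 t / 1000 kg) = 0.04557 t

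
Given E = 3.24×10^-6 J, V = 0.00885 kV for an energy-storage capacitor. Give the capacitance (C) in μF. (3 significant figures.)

0.0827 μF

Rearranging E = ½C·V² for C: C = 2E/V².
E = 3.24×10^-6 J; V = 0.00885 kV = 8.850 V.
C = 8.273×10^-8 F
8.273×10^-8 F × (1 μF / 1.000×10^-6 F) = 0.08273 μF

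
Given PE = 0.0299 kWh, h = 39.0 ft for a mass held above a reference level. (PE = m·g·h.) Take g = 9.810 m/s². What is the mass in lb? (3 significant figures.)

Rearranging PE = m·g·h for m: m = PE/(g·h).
PE = 0.0299 kWh = 1.076×10^5 J; h = 39.0 ft = 11.89 m; g = 9.810 m/s².
m = 923.0 kg
923.0 kg × (1 lb / 0.4536 kg) = 2035 lb

2030 lb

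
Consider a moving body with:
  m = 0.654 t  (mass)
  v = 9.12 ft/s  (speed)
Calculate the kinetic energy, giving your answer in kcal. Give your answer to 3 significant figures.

0.604 kcal

Directly: KE = ½mv².
m = 0.654 t = 654.0 kg; v = 9.12 ft/s = 2.780 m/s.
KE = 2527 J
2527 J × (1 kcal / 4184 J) = 0.6039 kcal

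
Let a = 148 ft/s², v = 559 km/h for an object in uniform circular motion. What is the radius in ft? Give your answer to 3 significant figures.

1750 ft

Rearranging: r = v²/a.
a = 148 ft/s² = 45.11 m/s²; v = 559 km/h = 155.3 m/s.
r = 534.5 m
534.5 m × (1 ft / 0.3048 m) = 1754 ft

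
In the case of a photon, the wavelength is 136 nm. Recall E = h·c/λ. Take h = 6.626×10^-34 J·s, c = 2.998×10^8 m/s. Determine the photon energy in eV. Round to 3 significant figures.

E is given directly by: E = hc/λ.
λ = 136 nm = 1.360×10^-7 m; h = 6.626×10^-34 J·s; c = 2.998×10^8 m/s.
E = 1.461×10^-18 J
1.461×10^-18 J × (1 eV / 1.602×10^-19 J) = 9.117 eV

9.12 eV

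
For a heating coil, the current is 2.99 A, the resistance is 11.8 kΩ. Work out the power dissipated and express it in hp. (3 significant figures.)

Directly: P = I²R.
I = 2.99 A; R = 11.8 kΩ = 11800 Ω.
P = 1.055×10^5 W
1.055×10^5 W × (1 hp / 745.7 W) = 141.5 hp

141 hp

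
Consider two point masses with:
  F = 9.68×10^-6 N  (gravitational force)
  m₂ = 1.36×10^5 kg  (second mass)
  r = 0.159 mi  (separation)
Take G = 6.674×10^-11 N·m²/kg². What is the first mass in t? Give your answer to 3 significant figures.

Rearranging F = G·m₁·m₂/r² for m₁: m₁ = F·r²/(G·m₂).
F = 9.68×10^-6 N; m₂ = 1.36×10^5 kg; r = 0.159 mi = 255.9 m; G = 6.674×10^-11 N·m²/kg².
m₁ = 69830 kg
69830 kg × (1 t / 1000 kg) = 69.83 t

69.8 t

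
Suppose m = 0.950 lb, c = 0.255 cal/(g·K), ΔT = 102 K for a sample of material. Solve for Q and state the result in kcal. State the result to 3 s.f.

11.2 kcal

Directly: Q = mcΔT.
m = 0.950 lb = 0.4309 kg; c = 0.255 cal/(g·K) = 1067 J/(kg·K); ΔT = 102 K.
Q = 46894 J
46894 J × (1 kcal / 4184 J) = 11.21 kcal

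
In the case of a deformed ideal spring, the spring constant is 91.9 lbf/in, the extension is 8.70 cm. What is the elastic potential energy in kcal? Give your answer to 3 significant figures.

0.0146 kcal

Directly: U = ½kx².
k = 91.9 lbf/in = 16094 N/m; x = 8.70 cm = 0.08700 m.
U = 60.91 J  (the unit combination reduces to kg·m²/s² = J)
60.91 J × (1 kcal / 4184 J) = 0.01456 kcal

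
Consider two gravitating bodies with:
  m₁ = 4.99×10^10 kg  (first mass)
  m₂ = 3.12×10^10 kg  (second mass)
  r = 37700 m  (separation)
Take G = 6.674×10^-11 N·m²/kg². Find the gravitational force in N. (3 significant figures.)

73.1 N

Directly: F = Gm₁m₂/r².
m₁ = 4.99×10^10 kg; m₂ = 3.12×10^10 kg; r = 37700 m; G = 6.674×10^-11 N·m²/kg².
F = 73.11 N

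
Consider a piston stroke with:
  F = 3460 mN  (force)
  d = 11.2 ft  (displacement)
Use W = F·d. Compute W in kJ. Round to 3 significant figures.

0.0118 kJ

Directly: W = F·d.
F = 3460 mN = 3.460 N; d = 11.2 ft = 3.414 m.
W = 11.81 J
11.81 J × (1 kJ / 1000 J) = 0.01181 kJ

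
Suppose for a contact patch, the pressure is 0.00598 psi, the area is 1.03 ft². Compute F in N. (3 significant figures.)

3.95 N

Solving P = F/A for F: F = P·A.
P = 0.00598 psi = 41.23 Pa; A = 1.03 ft² = 0.09569 m².
F = 3.945 N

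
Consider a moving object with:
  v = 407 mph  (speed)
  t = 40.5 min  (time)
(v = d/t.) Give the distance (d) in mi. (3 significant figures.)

275 mi

Rearranging v = d/t for d: d = v·t.
v = 407 mph = 181.9 m/s; t = 40.5 min = 2430 s.
d = 4.421×10^5 m
4.421×10^5 m × (1 mi / 1609 m) = 274.7 mi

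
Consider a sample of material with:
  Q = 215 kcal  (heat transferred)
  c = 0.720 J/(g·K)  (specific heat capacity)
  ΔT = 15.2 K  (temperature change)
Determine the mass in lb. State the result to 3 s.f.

Rearranging: m = Q/(c·ΔT).
Q = 215 kcal = 8.996×10^5 J; c = 0.720 J/(g·K) = 720.0 J/(kg·K); ΔT = 15.2 K.
m = 82.20 kg
82.20 kg × (1 lb / 0.4536 kg) = 181.2 lb

181 lb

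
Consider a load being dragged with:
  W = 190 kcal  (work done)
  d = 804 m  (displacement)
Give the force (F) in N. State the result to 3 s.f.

Rearranging W = F·d for F: F = W/d.
W = 190 kcal = 7.950×10^5 J; d = 804 m.
F = 988.8 N

989 N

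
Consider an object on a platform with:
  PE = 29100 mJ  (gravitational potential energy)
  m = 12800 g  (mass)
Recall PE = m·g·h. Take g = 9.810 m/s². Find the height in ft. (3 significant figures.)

0.760 ft

Rearranging: h = PE/(m·g).
PE = 29100 mJ = 29.10 J; m = 12800 g = 12.80 kg; g = 9.810 m/s².
h = 0.2317 m
0.2317 m × (1 ft / 0.3048 m) = 0.7603 ft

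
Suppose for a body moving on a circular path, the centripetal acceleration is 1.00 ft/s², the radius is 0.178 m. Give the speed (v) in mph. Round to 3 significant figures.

Solving a = v²/r for v: v = √(a·r).
a = 1.00 ft/s² = 0.3048 m/s²; r = 0.178 m.
v = 0.2329 m/s
0.2329 m/s × (1 mph / 0.4470 m/s) = 0.5210 mph

0.521 mph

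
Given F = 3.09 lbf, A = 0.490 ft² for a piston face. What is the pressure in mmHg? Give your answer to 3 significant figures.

P is given directly by: P = F/A.
F = 3.09 lbf = 13.75 N; A = 0.490 ft² = 0.04552 m².
P = 301.9 Pa
301.9 Pa × (1 mmHg / 133.3 Pa) = 2.265 mmHg

2.26 mmHg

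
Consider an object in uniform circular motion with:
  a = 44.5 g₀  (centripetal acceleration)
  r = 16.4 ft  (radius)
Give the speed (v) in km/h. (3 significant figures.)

168 km/h

Rearranging: v = √(a·r).
a = 44.5 g₀ = 436.4 m/s²; r = 16.4 ft = 4.999 m.
v = 46.71 m/s
46.71 m/s × (1 km/h / 0.2778 m/s) = 168.1 km/h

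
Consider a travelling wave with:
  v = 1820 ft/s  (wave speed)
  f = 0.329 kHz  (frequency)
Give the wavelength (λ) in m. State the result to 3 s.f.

1.69 m

Rearranging v = f·λ for λ: λ = v/f.
v = 1820 ft/s = 554.7 m/s; f = 0.329 kHz = 329.0 Hz.
λ = 1.686 m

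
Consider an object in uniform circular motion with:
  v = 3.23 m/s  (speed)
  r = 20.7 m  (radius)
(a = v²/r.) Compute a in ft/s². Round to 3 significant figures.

1.65 ft/s²

a is given directly by: a = v²/r.
v = 3.23 m/s; r = 20.7 m.
a = 0.5040 m/s²
0.5040 m/s² × (1 ft/s² / 0.3048 m/s²) = 1.654 ft/s²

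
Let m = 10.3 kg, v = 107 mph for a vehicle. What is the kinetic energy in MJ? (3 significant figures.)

0.0118 MJ

Directly: KE = ½mv².
m = 10.3 kg; v = 107 mph = 47.83 m/s.
KE = 11783 J
11783 J × (1 MJ / 1.000×10^6 J) = 0.01178 MJ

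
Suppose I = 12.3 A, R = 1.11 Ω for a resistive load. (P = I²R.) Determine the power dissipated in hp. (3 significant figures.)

0.225 hp

Directly: P = I²R.
I = 12.3 A; R = 1.11 Ω.
P = 167.9 W
167.9 W × (1 hp / 745.7 W) = 0.2252 hp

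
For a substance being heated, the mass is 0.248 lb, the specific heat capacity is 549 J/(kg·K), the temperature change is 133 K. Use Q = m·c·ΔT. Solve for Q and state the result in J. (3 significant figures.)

Directly: Q = mcΔT.
m = 0.248 lb = 0.1125 kg; c = 549 J/(kg·K); ΔT = 133 K.
Q = 8214 J  (the unit combination reduces to kg·m²/s² = J)

8210 J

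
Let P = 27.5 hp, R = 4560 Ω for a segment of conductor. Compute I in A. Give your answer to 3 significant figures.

2.12 A

Solving P = I²R for I: I = √(P/R).
P = 27.5 hp = 20507 W; R = 4560 Ω.
I = 2.121 A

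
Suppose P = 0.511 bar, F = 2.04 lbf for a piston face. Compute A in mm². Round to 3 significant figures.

178 mm²

Rearranging P = F/A for A: A = F/P.
P = 0.511 bar = 51100 Pa; F = 2.04 lbf = 9.074 N.
A = 1.776×10^-4 m²
1.776×10^-4 m² × (1 mm² / 1.000×10^-6 m²) = 177.6 mm²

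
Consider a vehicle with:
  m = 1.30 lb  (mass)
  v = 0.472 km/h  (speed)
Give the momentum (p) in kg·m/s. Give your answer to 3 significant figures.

0.0773 kg·m/s

Directly: p = mv.
m = 1.30 lb = 0.5897 kg; v = 0.472 km/h = 0.1311 m/s.
p = 0.07731 kg·m/s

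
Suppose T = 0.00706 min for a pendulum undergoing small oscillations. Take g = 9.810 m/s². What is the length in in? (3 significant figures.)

Rearranging T = 2π√(L/g) for L: L = g·(T/2π)².
T = 0.00706 min = 0.4236 s; g = 9.810 m/s².
L = 0.04459 m
0.04459 m × (1 in / 0.02540 m) = 1.755 in

1.76 in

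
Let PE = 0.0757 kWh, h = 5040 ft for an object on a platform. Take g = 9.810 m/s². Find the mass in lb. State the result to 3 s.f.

39.9 lb

Solving PE = m·g·h for m: m = PE/(g·h).
PE = 0.0757 kWh = 2.725×10^5 J; h = 5040 ft = 1536 m; g = 9.810 m/s².
m = 18.08 kg
18.08 kg × (1 lb / 0.4536 kg) = 39.87 lb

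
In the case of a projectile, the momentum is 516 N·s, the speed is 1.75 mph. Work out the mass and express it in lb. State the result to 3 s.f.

1450 lb

Rearranging p = m·v for m: m = p/v.
p = 516 N·s = 516.0 kg·m/s; v = 1.75 mph = 0.7823 m/s.
m = 659.6 kg
659.6 kg × (1 lb / 0.4536 kg) = 1454 lb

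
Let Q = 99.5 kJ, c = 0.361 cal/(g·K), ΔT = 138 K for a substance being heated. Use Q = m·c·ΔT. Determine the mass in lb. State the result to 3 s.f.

1.05 lb

Rearranging: m = Q/(c·ΔT).
Q = 99.5 kJ = 99500 J; c = 0.361 cal/(g·K) = 1510 J/(kg·K); ΔT = 138 K.
m = 0.4774 kg
0.4774 kg × (1 lb / 0.4536 kg) = 1.052 lb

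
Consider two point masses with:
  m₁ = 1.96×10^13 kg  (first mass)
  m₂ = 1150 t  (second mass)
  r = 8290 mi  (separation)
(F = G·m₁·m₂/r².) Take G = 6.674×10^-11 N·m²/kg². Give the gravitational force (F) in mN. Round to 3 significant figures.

0.00845 mN

From Newton's law of gravitation: F = Gm₁m₂/r².
m₁ = 1.96×10^13 kg; m₂ = 1150 t = 1.150×10^6 kg; r = 8290 mi = 1.334×10^7 m; G = 6.674×10^-11 N·m²/kg².
F = 8.451×10^-6 N  (the unit combination reduces to kg·m/s² = N)
8.451×10^-6 N × (1 mN / 0.001000 N) = 0.008451 mN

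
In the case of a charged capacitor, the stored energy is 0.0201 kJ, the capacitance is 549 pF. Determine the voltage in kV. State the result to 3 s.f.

271 kV

Rearranging: V = √(2E/C).
E = 0.0201 kJ = 20.10 J; C = 549 pF = 5.490×10^-10 F.
V = 2.706×10^5 V  (the unit combination reduces to kg·m²/(A·s³) = V)
2.706×10^5 V × (1 kV / 1000 V) = 270.6 kV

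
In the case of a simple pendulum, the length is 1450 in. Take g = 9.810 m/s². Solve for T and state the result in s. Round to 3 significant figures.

Directly: T = 2π√(L/g).
L = 1450 in = 36.83 m; g = 9.810 m/s².
T = 12.17 s

12.2 s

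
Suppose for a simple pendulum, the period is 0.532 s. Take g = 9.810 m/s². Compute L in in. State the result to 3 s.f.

Rearranging T = 2π√(L/g) for L: L = g·(T/2π)².
T = 0.532 s; g = 9.810 m/s².
L = 0.07033 m
0.07033 m × (1 in / 0.02540 m) = 2.769 in

2.77 in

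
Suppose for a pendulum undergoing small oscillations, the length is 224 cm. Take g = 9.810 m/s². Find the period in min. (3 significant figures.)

Directly: T = 2π√(L/g).
L = 224 cm = 2.240 m; g = 9.810 m/s².
T = 3.002 s
3.002 s × (1 min / 60.00 s) = 0.05004 min

0.0500 min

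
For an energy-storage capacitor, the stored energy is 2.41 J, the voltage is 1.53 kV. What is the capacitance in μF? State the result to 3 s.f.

2.06 μF

Solving E = ½C·V² for C: C = 2E/V².
E = 2.41 J; V = 1.53 kV = 1530 V.
C = 2.059×10^-6 F
2.059×10^-6 F × (1 μF / 1.000×10^-6 F) = 2.059 μF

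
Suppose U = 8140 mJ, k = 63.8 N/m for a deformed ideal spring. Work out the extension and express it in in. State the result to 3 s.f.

Rearranging U = ½k·x² for x: x = √(2U/k).
U = 8140 mJ = 8.140 J; k = 63.8 N/m.
x = 0.5051 m
0.5051 m × (1 in / 0.02540 m) = 19.89 in

19.9 in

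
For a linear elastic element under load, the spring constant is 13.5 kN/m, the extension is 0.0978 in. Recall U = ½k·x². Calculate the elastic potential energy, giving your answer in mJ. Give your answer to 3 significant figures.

41.7 mJ

U is given directly by: U = ½kx².
k = 13.5 kN/m = 13500 N/m; x = 0.0978 in = 0.002484 m.
U = 0.04165 J
0.04165 J × (1 mJ / 0.001000 J) = 41.65 mJ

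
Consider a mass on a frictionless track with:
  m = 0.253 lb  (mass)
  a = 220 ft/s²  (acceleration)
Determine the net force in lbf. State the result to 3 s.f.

From Newton's second law: F = m·a.
m = 0.253 lb = 0.1148 kg; a = 220 ft/s² = 67.06 m/s².
F = 7.695 N
7.695 N × (1 lbf / 4.448 N) = 1.730 lbf

1.73 lbf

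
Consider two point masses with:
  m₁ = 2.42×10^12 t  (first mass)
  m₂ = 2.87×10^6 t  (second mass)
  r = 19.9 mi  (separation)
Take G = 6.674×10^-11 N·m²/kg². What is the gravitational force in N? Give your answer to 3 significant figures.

Directly: F = Gm₁m₂/r².
m₁ = 2.42×10^12 t = 2.420×10^15 kg; m₂ = 2.87×10^6 t = 2.870×10^9 kg; r = 19.9 mi = 32026 m; G = 6.674×10^-11 N·m²/kg².
F = 4.519×10^5 N  (the unit combination reduces to kg·m/s² = N)

4.52×10^5 N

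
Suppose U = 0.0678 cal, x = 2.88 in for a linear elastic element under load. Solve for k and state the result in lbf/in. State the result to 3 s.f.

0.605 lbf/in

Rearranging U = ½k·x² for k: k = 2U/x².
U = 0.0678 cal = 0.2837 J; x = 2.88 in = 0.07315 m.
k = 106.0 N/m
106.0 N/m × (1 lbf/in / 175.1 N/m) = 0.6054 lbf/in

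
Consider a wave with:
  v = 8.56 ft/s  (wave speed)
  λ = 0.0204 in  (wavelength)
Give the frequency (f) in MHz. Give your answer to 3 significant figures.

Solving v = f·λ for f: f = v/λ.
v = 8.56 ft/s = 2.609 m/s; λ = 0.0204 in = 5.182×10^-4 m.
f = 5035 Hz
5035 Hz × (1 MHz / 1.000×10^6 Hz) = 0.005035 MHz

0.00504 MHz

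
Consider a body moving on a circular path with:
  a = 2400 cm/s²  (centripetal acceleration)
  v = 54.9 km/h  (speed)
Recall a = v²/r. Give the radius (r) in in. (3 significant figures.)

Rearranging: r = v²/a.
a = 2400 cm/s² = 24.00 m/s²; v = 54.9 km/h = 15.25 m/s.
r = 9.690 m
9.690 m × (1 in / 0.02540 m) = 381.5 in

382 in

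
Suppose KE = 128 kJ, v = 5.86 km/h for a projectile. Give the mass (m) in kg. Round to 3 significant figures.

96600 kg

Solving KE = ½mv² for m: m = 2·KE/v².
KE = 128 kJ = 1.280×10^5 J; v = 5.86 km/h = 1.628 m/s.
m = 96616 kg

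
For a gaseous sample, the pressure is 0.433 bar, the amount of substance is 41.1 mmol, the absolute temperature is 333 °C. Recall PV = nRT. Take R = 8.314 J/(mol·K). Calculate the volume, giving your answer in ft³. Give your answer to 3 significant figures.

Rearranging: V = nRT/P.
P = 0.433 bar = 43300 Pa; n = 41.1 mmol = 0.04110 mol; T = 333 °C = 606.1 K; R = 8.314 J/(mol·K).
V = 0.004783 m³
0.004783 m³ × (1 ft³ / 0.02832 m³) = 0.1689 ft³

0.169 ft³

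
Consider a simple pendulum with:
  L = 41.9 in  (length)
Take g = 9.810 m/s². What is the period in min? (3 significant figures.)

T is given directly by: T = 2π√(L/g).
L = 41.9 in = 1.064 m; g = 9.810 m/s².
T = 2.070 s
2.070 s × (1 min / 60.00 s) = 0.03449 min

0.0345 min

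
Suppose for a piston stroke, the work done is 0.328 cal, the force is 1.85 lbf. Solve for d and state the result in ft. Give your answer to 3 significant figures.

0.547 ft

Solving W = F·d for d: d = W/F.
W = 0.328 cal = 1.372 J; F = 1.85 lbf = 8.229 N.
d = 0.1668 m
0.1668 m × (1 ft / 0.3048 m) = 0.5471 ft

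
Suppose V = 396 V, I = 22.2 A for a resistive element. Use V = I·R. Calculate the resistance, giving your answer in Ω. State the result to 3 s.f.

Rearranging V = I·R for R: R = V/I.
V = 396 V; I = 22.2 A.
R = 17.84 Ω

17.8 Ω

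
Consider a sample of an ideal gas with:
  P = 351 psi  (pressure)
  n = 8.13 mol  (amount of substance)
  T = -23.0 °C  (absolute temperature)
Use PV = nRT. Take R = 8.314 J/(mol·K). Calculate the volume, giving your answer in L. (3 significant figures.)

6.99 L

From the ideal-gas law: V = nRT/P.
P = 351 psi = 2.420×10^6 Pa; n = 8.13 mol; T = -23.0 °C = 250.1 K; R = 8.314 J/(mol·K).
V = 0.006987 m³
0.006987 m³ × (1 L / 0.001000 m³) = 6.987 L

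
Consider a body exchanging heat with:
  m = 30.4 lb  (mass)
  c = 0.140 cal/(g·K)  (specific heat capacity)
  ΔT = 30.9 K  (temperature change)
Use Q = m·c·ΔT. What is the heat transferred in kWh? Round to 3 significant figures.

0.0693 kWh

Q is given directly by: Q = mcΔT.
m = 30.4 lb = 13.79 kg; c = 0.140 cal/(g·K) = 585.8 J/(kg·K); ΔT = 30.9 K.
Q = 2.496×10^5 J  (the unit combination reduces to kg·m²/s² = J)
2.496×10^5 J × (1 kWh / 3.600×10^6 J) = 0.06933 kWh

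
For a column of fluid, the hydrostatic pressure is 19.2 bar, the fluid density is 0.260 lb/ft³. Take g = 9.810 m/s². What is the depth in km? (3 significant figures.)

Solving P = ρ·g·h for h: h = P/(ρ·g).
P = 19.2 bar = 1.920×10^6 Pa; ρ = 0.260 lb/ft³ = 4.165 kg/m³; g = 9.810 m/s².
h = 46994 m
46994 m × (1 km / 1000 m) = 46.99 km

47.0 km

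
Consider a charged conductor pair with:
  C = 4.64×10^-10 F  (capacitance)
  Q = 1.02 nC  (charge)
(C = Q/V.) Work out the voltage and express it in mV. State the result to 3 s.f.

2200 mV

Rearranging C = Q/V for V: V = Q/C.
C = 4.64×10^-10 F; Q = 1.02 nC = 1.020×10^-9 C.
V = 2.198 V  (the unit combination reduces to kg·m²/(A·s³) = V)
2.198 V × (1 mV / 0.001000 V) = 2198 mV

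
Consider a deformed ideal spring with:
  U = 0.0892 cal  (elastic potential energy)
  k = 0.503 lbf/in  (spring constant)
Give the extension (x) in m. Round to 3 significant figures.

0.0921 m

Rearranging: x = √(2U/k).
U = 0.0892 cal = 0.3732 J; k = 0.503 lbf/in = 88.09 N/m.
x = 0.09205 m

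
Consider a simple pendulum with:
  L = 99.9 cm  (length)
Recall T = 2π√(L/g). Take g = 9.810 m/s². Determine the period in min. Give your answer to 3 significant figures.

T is given directly by: T = 2π√(L/g).
L = 99.9 cm = 0.9990 m; g = 9.810 m/s².
T = 2.005 s
2.005 s × (1 min / 60.00 s) = 0.03342 min

0.0334 min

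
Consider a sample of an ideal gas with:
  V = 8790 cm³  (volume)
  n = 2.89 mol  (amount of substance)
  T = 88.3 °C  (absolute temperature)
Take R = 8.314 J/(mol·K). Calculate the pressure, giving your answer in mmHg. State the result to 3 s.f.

7410 mmHg

Directly: P = nRT/V.
V = 8790 cm³ = 0.008790 m³; n = 2.89 mol; T = 88.3 °C = 361.4 K; R = 8.314 J/(mol·K).
P = 9.880×10^5 Pa  (the unit combination reduces to kg/(m·s²) = Pa)
9.880×10^5 Pa × (1 mmHg / 133.3 Pa) = 7411 mmHg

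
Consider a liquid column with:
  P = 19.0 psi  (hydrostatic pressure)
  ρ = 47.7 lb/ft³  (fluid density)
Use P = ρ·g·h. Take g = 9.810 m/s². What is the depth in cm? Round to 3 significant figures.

1750 cm

Rearranging: h = P/(ρ·g).
P = 19.0 psi = 1.310×10^5 Pa; ρ = 47.7 lb/ft³ = 764.1 kg/m³; g = 9.810 m/s².
h = 17.48 m
17.48 m × (1 cm / 0.01000 m) = 1748 cm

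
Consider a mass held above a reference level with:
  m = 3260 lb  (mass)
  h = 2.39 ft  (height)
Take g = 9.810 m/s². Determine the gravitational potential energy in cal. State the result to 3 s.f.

2530 cal

Directly: PE = mgh.
m = 3260 lb = 1479 kg; h = 2.39 ft = 0.7285 m; g = 9.810 m/s².
PE = 10567 J
10567 J × (1 cal / 4.184 J) = 2526 cal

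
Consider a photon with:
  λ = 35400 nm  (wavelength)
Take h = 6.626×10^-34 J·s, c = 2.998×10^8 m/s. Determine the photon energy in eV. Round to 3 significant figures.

0.0350 eV

Directly: E = hc/λ.
λ = 35400 nm = 3.540×10^-5 m; h = 6.626×10^-34 J·s; c = 2.998×10^8 m/s.
E = 5.612×10^-21 J
5.612×10^-21 J × (1 eV / 1.602×10^-19 J) = 0.03502 eV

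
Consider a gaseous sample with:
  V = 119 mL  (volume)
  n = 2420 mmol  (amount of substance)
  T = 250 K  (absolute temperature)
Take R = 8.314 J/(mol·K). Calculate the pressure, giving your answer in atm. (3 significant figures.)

From the ideal-gas law: P = nRT/V.
V = 119 mL = 1.190×10^-4 m³; n = 2420 mmol = 2.420 mol; T = 250 K; R = 8.314 J/(mol·K).
P = 4.227×10^7 Pa
4.227×10^7 Pa × (1 atm / 1.013×10^5 Pa) = 417.2 atm

417 atm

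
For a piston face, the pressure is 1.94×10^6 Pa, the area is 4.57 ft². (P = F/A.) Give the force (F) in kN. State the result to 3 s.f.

824 kN

Rearranging: F = P·A.
P = 1.94×10^6 Pa; A = 4.57 ft² = 0.4246 m².
F = 8.237×10^5 N
8.237×10^5 N × (1 kN / 1000 N) = 823.7 kN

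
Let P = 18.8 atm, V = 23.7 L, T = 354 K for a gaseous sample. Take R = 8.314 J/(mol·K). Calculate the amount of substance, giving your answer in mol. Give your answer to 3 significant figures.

Rearranging: n = PV/(RT).
P = 18.8 atm = 1.905×10^6 Pa; V = 23.7 L = 0.02370 m³; T = 354 K; R = 8.314 J/(mol·K).
n = 15.34 mol

15.3 mol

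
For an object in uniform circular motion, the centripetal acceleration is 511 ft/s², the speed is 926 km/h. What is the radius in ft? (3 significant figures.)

Solving a = v²/r for r: r = v²/a.
a = 511 ft/s² = 155.8 m/s²; v = 926 km/h = 257.2 m/s.
r = 424.8 m
424.8 m × (1 ft / 0.3048 m) = 1394 ft

1390 ft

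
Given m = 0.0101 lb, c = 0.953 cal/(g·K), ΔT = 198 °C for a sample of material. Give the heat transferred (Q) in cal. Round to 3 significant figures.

Directly: Q = mcΔT.
m = 0.0101 lb = 0.004581 kg; c = 0.953 cal/(g·K) = 3987 J/(kg·K); ΔT = 198 °C = 198.0 K.
Q = 3617 J
3617 J × (1 cal / 4.184 J) = 864.5 cal

864 cal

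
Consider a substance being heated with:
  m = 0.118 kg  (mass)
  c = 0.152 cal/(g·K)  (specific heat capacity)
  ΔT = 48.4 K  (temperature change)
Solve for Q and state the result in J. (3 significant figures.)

3630 J

Directly: Q = mcΔT.
m = 0.118 kg; c = 0.152 cal/(g·K) = 636.0 J/(kg·K); ΔT = 48.4 K.
Q = 3632 J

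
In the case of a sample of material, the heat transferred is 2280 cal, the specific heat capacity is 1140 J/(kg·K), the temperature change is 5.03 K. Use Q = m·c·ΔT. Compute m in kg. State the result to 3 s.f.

Rearranging Q = m·c·ΔT for m: m = Q/(c·ΔT).
Q = 2280 cal = 9540 J; c = 1140 J/(kg·K); ΔT = 5.03 K.
m = 1.664 kg

1.66 kg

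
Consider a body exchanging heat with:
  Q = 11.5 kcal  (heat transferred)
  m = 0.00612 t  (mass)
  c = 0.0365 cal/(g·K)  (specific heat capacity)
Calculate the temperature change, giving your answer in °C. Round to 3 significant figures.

Rearranging: ΔT = Q/(m·c).
Q = 11.5 kcal = 48116 J; m = 0.00612 t = 6.120 kg; c = 0.0365 cal/(g·K) = 152.7 J/(kg·K).
ΔT = 51.48 K
Since 1 °C = 1 K, 51.48 °C.

51.5 °C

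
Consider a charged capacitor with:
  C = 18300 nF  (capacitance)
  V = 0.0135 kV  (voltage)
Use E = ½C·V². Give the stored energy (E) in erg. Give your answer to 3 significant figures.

16700 erg

Directly: E = ½CV².
C = 18300 nF = 1.830×10^-5 F; V = 0.0135 kV = 13.50 V.
E = 0.001668 J  (the unit combination reduces to kg·m²/s² = J)
0.001668 J × (1 erg / 1.000×10^-7 J) = 16676 erg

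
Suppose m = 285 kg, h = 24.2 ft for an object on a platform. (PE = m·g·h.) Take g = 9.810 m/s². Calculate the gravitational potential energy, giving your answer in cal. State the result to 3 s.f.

4930 cal

Directly: PE = mgh.
m = 285 kg; h = 24.2 ft = 7.376 m; g = 9.810 m/s².
PE = 20623 J
20623 J × (1 cal / 4.184 J) = 4929 cal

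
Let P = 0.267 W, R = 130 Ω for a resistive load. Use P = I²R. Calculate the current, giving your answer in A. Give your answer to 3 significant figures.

Rearranging P = I²R for I: I = √(P/R).
P = 0.267 W; R = 130 Ω.
I = 0.04532 A

0.0453 A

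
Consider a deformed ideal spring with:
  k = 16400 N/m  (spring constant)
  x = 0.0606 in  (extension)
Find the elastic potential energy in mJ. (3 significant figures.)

19.4 mJ

Directly: U = ½kx².
k = 16400 N/m; x = 0.0606 in = 0.001539 m.
U = 0.01943 J  (the unit combination reduces to kg·m²/s² = J)
0.01943 J × (1 mJ / 0.001000 J) = 19.43 mJ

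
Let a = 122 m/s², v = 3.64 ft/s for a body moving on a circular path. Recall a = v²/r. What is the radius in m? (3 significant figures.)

0.0101 m

Rearranging a = v²/r for r: r = v²/a.
a = 122 m/s²; v = 3.64 ft/s = 1.109 m/s.
r = 0.01009 m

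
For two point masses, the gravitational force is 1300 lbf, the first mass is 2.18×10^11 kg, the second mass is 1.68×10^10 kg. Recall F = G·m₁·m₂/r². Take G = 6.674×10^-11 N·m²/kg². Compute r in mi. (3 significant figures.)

Solving F = G·m₁·m₂/r² for r: r = √(G·m₁m₂/F).
F = 1300 lbf = 5783 N; m₁ = 2.18×10^11 kg; m₂ = 1.68×10^10 kg; G = 6.674×10^-11 N·m²/kg².
r = 6501 m
6501 m × (1 mi / 1609 m) = 4.040 mi

4.04 mi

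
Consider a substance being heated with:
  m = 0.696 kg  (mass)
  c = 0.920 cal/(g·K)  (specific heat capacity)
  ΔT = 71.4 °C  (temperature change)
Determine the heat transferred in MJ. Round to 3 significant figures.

0.191 MJ

Directly: Q = mcΔT.
m = 0.696 kg; c = 0.920 cal/(g·K) = 3849 J/(kg·K); ΔT = 71.4 °C = 71.40 K.
Q = 1.913×10^5 J
1.913×10^5 J × (1 MJ / 1.000×10^6 J) = 0.1913 MJ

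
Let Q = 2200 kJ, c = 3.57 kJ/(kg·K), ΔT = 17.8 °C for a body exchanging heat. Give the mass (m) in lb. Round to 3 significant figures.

76.3 lb

Rearranging: m = Q/(c·ΔT).
Q = 2200 kJ = 2.200×10^6 J; c = 3.57 kJ/(kg·K) = 3570 J/(kg·K); ΔT = 17.8 °C = 17.80 K.
m = 34.62 kg
34.62 kg × (1 lb / 0.4536 kg) = 76.33 lb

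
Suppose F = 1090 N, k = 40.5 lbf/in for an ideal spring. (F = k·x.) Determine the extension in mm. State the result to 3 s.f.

Rearranging F = k·x for x: x = F/k.
F = 1090 N; k = 40.5 lbf/in = 7093 N/m.
x = 0.1537 m
0.1537 m × (1 mm / 0.001000 m) = 153.7 mm

154 mm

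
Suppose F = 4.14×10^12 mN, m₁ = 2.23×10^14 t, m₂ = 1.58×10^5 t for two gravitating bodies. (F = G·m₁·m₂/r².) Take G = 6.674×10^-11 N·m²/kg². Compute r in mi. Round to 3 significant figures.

0.468 mi

From Newton's law of gravitation: r = √(G·m₁m₂/F).
F = 4.14×10^12 mN = 4.140×10^9 N; m₁ = 2.23×10^14 t = 2.230×10^17 kg; m₂ = 1.58×10^5 t = 1.580×10^8 kg; G = 6.674×10^-11 N·m²/kg².
r = 753.7 m
753.7 m × (1 mi / 1609 m) = 0.4683 mi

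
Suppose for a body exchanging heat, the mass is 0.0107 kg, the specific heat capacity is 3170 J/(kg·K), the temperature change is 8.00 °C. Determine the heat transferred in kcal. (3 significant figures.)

0.0649 kcal

Directly: Q = mcΔT.
m = 0.0107 kg; c = 3170 J/(kg·K); ΔT = 8.00 °C = 8.000 K.
Q = 271.4 J  (the unit combination reduces to kg·m²/s² = J)
271.4 J × (1 kcal / 4184 J) = 0.06485 kcal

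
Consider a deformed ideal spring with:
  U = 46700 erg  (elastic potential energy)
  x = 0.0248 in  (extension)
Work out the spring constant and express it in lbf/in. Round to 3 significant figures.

134 lbf/in

Solving U = ½k·x² for k: k = 2U/x².
U = 46700 erg = 0.004670 J; x = 0.0248 in = 6.299×10^-4 m.
k = 23538 N/m
23538 N/m × (1 lbf/in / 175.1 N/m) = 134.4 lbf/in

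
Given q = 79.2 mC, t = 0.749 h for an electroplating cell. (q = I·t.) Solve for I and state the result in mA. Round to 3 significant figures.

Rearranging: I = q/t.
q = 79.2 mC = 0.07920 C; t = 0.749 h = 2696 s.
I = 2.937×10^-5 A
2.937×10^-5 A × (1 mA / 0.001000 A) = 0.02937 mA

0.0294 mA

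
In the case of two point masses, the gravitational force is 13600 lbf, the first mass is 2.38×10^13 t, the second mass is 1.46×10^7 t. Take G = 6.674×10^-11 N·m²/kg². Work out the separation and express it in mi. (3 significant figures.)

From Newton's law of gravitation: r = √(G·m₁m₂/F).
F = 13600 lbf = 60496 N; m₁ = 2.38×10^13 t = 2.380×10^16 kg; m₂ = 1.46×10^7 t = 1.460×10^10 kg; G = 6.674×10^-11 N·m²/kg².
r = 6.191×10^5 m
6.191×10^5 m × (1 mi / 1609 m) = 384.7 mi

385 mi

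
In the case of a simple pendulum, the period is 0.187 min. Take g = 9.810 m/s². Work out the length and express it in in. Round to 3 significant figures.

1230 in

Solving T = 2π√(L/g) for L: L = g·(T/2π)².
T = 0.187 min = 11.22 s; g = 9.810 m/s².
L = 31.28 m
31.28 m × (1 in / 0.02540 m) = 1232 in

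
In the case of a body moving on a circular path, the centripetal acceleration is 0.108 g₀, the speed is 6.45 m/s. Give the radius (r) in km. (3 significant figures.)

0.0393 km

Solving a = v²/r for r: r = v²/a.
a = 0.108 g₀ = 1.059 m/s²; v = 6.45 m/s.
r = 39.28 m
39.28 m × (1 km / 1000 m) = 0.03928 km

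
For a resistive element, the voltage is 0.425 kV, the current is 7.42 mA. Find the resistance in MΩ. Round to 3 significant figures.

0.0573 MΩ

From Ohm's law: R = V/I.
V = 0.425 kV = 425.0 V; I = 7.42 mA = 0.007420 A.
R = 57278 Ω
57278 Ω × (1 MΩ / 1.000×10^6 Ω) = 0.05728 MΩ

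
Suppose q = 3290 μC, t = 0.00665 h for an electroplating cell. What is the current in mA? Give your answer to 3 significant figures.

Rearranging: I = q/t.
q = 3290 μC = 0.003290 C; t = 0.00665 h = 23.94 s.
I = 1.374×10^-4 A
1.374×10^-4 A × (1 mA / 0.001000 A) = 0.1374 mA

0.137 mA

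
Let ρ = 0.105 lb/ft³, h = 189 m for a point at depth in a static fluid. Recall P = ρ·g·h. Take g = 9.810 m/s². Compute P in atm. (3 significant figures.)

Directly: P = ρgh.
ρ = 0.105 lb/ft³ = 1.682 kg/m³; h = 189 m; g = 9.810 m/s².
P = 3118 Pa
3118 Pa × (1 atm / 1.013×10^5 Pa) = 0.03078 atm

0.0308 atm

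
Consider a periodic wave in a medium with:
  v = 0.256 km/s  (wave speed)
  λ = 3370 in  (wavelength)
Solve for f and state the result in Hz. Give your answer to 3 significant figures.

2.99 Hz

Rearranging v = f·λ for f: f = v/λ.
v = 0.256 km/s = 256.0 m/s; λ = 3370 in = 85.60 m.
f = 2.991 Hz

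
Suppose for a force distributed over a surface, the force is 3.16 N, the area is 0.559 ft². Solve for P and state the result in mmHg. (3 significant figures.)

0.456 mmHg

P is given directly by: P = F/A.
F = 3.16 N; A = 0.559 ft² = 0.05193 m².
P = 60.85 Pa  (the unit combination reduces to kg/(m·s²) = Pa)
60.85 Pa × (1 mmHg / 133.3 Pa) = 0.4564 mmHg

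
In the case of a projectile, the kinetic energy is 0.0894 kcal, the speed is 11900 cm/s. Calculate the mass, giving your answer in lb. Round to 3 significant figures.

Rearranging KE = ½mv² for m: m = 2·KE/v².
KE = 0.0894 kcal = 374.0 J; v = 11900 cm/s = 119.0 m/s.
m = 0.05283 kg
0.05283 kg × (1 lb / 0.4536 kg) = 0.1165 lb

0.116 lb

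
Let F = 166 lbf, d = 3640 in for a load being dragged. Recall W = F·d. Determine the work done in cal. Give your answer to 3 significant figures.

Directly: W = F·d.
F = 166 lbf = 738.4 N; d = 3640 in = 92.46 m.
W = 68270 J
68270 J × (1 cal / 4.184 J) = 16317 cal

16300 cal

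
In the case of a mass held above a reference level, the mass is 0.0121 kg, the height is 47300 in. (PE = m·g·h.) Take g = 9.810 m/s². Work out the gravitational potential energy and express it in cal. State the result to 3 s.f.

PE is given directly by: PE = mgh.
m = 0.0121 kg; h = 47300 in = 1201 m; g = 9.810 m/s².
PE = 142.6 J
142.6 J × (1 cal / 4.184 J) = 34.08 cal

34.1 cal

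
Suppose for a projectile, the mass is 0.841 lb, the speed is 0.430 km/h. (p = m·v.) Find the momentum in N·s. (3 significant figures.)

Directly: p = mv.
m = 0.841 lb = 0.3815 kg; v = 0.430 km/h = 0.1194 m/s.
p = 0.04556 kg·m/s  (the unit combination reduces to kg·m/s = kg·m/s)
Since 1 N·s = 1 kg·m/s, 0.04556 N·s.

0.0456 N·s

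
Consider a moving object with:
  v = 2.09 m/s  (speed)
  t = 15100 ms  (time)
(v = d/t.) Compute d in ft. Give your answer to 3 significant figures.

104 ft

Rearranging v = d/t for d: d = v·t.
v = 2.09 m/s; t = 15100 ms = 15.10 s.
d = 31.56 m
31.56 m × (1 ft / 0.3048 m) = 103.5 ft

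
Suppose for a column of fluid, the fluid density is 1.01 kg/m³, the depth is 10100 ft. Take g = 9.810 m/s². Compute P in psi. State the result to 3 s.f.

Directly: P = ρgh.
ρ = 1.01 kg/m³; h = 10100 ft = 3078 m; g = 9.810 m/s².
P = 30502 Pa
30502 Pa × (1 psi / 6895 Pa) = 4.424 psi

4.42 psi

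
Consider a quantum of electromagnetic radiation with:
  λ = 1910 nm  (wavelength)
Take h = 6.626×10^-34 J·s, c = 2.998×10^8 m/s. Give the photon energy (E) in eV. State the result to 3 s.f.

E is given directly by: E = hc/λ.
λ = 1910 nm = 1.910×10^-6 m; h = 6.626×10^-34 J·s; c = 2.998×10^8 m/s.
E = 1.040×10^-19 J
1.040×10^-19 J × (1 eV / 1.602×10^-19 J) = 0.6491 eV

0.649 eV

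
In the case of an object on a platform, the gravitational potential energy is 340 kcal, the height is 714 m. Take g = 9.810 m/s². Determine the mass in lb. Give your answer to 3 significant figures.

Rearranging PE = m·g·h for m: m = PE/(g·h).
PE = 340 kcal = 1.423×10^6 J; h = 714 m; g = 9.810 m/s².
m = 203.1 kg
203.1 kg × (1 lb / 0.4536 kg) = 447.8 lb

448 lb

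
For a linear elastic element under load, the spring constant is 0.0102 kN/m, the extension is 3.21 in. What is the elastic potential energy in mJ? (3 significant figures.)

Directly: U = ½kx².
k = 0.0102 kN/m = 10.20 N/m; x = 3.21 in = 0.08153 m.
U = 0.03390 J
0.03390 J × (1 mJ / 0.001000 J) = 33.90 mJ

33.9 mJ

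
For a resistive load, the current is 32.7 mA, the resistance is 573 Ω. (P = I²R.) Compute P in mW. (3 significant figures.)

613 mW

Directly: P = I²R.
I = 32.7 mA = 0.03270 A; R = 573 Ω.
P = 0.6127 W
0.6127 W × (1 mW / 0.001000 W) = 612.7 mW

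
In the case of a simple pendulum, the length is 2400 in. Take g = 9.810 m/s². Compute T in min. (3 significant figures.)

T is given directly by: T = 2π√(L/g).
L = 2400 in = 60.96 m; g = 9.810 m/s².
T = 15.66 s
15.66 s × (1 min / 60.00 s) = 0.2610 min

0.261 min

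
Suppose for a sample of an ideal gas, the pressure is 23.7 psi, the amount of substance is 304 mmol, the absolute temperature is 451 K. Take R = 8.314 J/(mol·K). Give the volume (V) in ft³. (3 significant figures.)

Rearranging PV = nRT for V: V = nRT/P.
P = 23.7 psi = 1.634×10^5 Pa; n = 304 mmol = 0.3040 mol; T = 451 K; R = 8.314 J/(mol·K).
V = 0.006976 m³
0.006976 m³ × (1 ft³ / 0.02832 m³) = 0.2463 ft³

0.246 ft³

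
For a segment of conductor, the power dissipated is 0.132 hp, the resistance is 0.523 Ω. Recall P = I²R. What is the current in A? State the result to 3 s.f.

Rearranging P = I²R for I: I = √(P/R).
P = 0.132 hp = 98.43 W; R = 0.523 Ω.
I = 13.72 A

13.7 A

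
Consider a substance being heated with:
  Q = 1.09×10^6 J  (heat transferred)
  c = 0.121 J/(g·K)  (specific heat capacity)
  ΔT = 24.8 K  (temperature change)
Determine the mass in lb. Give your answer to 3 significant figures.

Rearranging Q = m·c·ΔT for m: m = Q/(c·ΔT).
Q = 1.09×10^6 J; c = 0.121 J/(g·K) = 121.0 J/(kg·K); ΔT = 24.8 K.
m = 363.2 kg
363.2 kg × (1 lb / 0.4536 kg) = 800.8 lb

801 lb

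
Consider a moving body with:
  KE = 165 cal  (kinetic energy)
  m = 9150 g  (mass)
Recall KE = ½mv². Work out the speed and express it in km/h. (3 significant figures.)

44.2 km/h

Rearranging: v = √(2·KE/m).
KE = 165 cal = 690.4 J; m = 9150 g = 9.150 kg.
v = 12.28 m/s
12.28 m/s × (1 km/h / 0.2778 m/s) = 44.22 km/h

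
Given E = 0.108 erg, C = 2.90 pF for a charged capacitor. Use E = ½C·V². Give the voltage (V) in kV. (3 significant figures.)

0.0863 kV

Solving E = ½C·V² for V: V = √(2E/C).
E = 0.108 erg = 1.080×10^-8 J; C = 2.90 pF = 2.900×10^-12 F.
V = 86.30 V
86.30 V × (1 kV / 1000 V) = 0.08630 kV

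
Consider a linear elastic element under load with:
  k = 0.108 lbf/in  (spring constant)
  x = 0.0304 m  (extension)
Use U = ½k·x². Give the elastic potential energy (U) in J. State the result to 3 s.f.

0.00874 J

U is given directly by: U = ½kx².
k = 0.108 lbf/in = 18.91 N/m; x = 0.0304 m.
U = 0.008740 J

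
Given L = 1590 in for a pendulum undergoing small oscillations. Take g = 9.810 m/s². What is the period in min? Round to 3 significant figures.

T is given directly by: T = 2π√(L/g).
L = 1590 in = 40.39 m; g = 9.810 m/s².
T = 12.75 s
12.75 s × (1 min / 60.00 s) = 0.2125 min

0.212 min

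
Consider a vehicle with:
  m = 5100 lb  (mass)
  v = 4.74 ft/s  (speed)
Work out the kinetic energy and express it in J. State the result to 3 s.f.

2410 J

Directly: KE = ½mv².
m = 5100 lb = 2313 kg; v = 4.74 ft/s = 1.445 m/s.
KE = 2414 J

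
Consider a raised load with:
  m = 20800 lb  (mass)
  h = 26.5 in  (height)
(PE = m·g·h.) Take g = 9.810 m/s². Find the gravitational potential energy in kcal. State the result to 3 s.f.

Directly: PE = mgh.
m = 20800 lb = 9435 kg; h = 26.5 in = 0.6731 m; g = 9.810 m/s².
PE = 62299 J  (the unit combination reduces to kg·m²/s² = J)
62299 J × (1 kcal / 4184 J) = 14.89 kcal

14.9 kcal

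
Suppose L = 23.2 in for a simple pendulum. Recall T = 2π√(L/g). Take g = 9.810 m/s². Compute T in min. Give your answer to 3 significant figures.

Directly: T = 2π√(L/g).
L = 23.2 in = 0.5893 m; g = 9.810 m/s².
T = 1.540 s
1.540 s × (1 min / 60.00 s) = 0.02567 min

0.0257 min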